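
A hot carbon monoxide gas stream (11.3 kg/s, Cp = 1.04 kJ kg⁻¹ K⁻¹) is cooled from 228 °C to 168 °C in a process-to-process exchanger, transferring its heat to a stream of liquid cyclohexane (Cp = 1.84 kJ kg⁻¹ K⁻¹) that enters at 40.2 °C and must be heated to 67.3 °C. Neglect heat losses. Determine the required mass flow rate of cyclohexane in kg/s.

Heat released by hot stream: Q = 11.3 × 1.04 × (228 − 168) = 705.12 kJ/s
Energy balance on cold side (adiabatic exchanger): Q = ṁ_c·Cp_c·(T_c,out − T_c,in)
ṁ_c = 705.12 / [1.84 × (67.3 − 40.2)] = 14.141 kg/s

ṁ_c = 14.1 kg/s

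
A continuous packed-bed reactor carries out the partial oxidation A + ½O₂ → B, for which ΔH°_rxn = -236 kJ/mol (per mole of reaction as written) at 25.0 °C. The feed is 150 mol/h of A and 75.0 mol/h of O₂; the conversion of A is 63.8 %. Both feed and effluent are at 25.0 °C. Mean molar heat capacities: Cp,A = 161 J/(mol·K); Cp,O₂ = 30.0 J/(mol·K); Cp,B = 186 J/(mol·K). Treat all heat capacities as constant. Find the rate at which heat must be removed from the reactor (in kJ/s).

Extent of reaction ξ = 0.638 × 150 = 95.7 mol/h
Reaction term: ξ·ΔH°_rxn = 95.7 × -236 = -22585 kJ/h
Q = ΔH = -22585 kJ/h = -6.2737 kW
Heat removed = 6.2737 kJ/s

Q_out = 6.27 kJ/s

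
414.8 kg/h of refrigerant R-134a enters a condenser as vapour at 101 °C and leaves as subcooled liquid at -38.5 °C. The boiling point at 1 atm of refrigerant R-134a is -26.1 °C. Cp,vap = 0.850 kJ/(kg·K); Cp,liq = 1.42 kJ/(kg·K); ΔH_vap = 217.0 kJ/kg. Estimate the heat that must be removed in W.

vapour 101→-26.1 °C: -108.03 kJ/kg
condensation at -26.1 °C: -217 kJ/kg
liquid -26.1→-38.5 °C: -17.608 kJ/kg
Δh = -108.03 + -217 + -17.608 = -342.64 kJ/kg
Q = ṁ·Δh = 414.8 kg/h × -342.64 kJ/kg = -142130 kJ/h
|Q| = 39.48 kW = 39480 W

Q_c = 39500 W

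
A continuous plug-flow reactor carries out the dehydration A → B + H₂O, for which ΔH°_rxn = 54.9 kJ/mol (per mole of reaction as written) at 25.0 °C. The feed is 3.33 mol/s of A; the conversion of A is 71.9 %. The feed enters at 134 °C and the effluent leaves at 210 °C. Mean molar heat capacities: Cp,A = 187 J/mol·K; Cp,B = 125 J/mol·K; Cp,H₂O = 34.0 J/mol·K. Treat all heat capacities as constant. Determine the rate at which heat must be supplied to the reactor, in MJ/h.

Extent of reaction ξ = 0.719 × 3.33 = 2.3943 mol/s
Reaction term: ξ·ΔH°_rxn = 2.3943 × 54.9 = 131.45 kJ/s
Sensible, feed 134→25 °C: -67.875 kJ/s
Outlet flows (mol/s): A 0.93573, B 2.3943, H₂O 2.3943
Sensible, products 25→210 °C: 102.8 kJ/s
Q = ΔH = 166.37 kJ/s = 166.37 kW
Heat supplied = 598.93 MJ/h

Q_in = 599 MJ/h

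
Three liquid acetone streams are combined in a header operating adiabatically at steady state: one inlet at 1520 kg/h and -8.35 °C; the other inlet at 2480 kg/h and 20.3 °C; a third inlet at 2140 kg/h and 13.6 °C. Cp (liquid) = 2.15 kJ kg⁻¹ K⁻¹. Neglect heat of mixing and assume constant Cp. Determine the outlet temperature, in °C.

Energy balance with Q = 0: Σ ṁᵢCp,ᵢ(T_out − Tᵢ) = 0
Σ ṁᵢCp,ᵢTᵢ = 1520×2.15×-8.35 + 2480×2.15×20.3 + 2140×2.15×13.6 = 143530
Σ ṁᵢCp,ᵢ = 1520×2.15 + 2480×2.15 + 2140×2.15 = 13201
T_out = 143530 / 13201 = 10.872 °C

T_out = 10.9 °C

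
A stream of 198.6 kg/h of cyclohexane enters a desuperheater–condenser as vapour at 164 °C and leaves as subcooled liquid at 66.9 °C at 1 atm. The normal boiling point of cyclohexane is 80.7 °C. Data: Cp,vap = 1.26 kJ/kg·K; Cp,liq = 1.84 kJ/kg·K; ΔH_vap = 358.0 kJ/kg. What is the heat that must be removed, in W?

vapour 164→80.7 °C: -104.96 kJ/kg
condensation at 80.7 °C: -358 kJ/kg
liquid 80.7→66.9 °C: -25.392 kJ/kg
Δh = -104.96 + -358 + -25.392 = -488.35 kJ/kg
Q = ṁ·Δh = 198.6 kg/h × -488.35 kJ/kg = -96986 kJ/h
|Q| = 26.941 kW = 26941 W

Q_c = 26900 W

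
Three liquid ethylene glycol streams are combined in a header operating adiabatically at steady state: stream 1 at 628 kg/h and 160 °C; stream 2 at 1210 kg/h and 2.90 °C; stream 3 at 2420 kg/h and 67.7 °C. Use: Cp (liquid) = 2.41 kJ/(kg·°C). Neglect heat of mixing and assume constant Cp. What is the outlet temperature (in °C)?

Adiabatic, steady state ⇒ Σ ṁᵢCp,ᵢ(T_out − Tᵢ) = 0
T_out = Σ ṁᵢCp,ᵢTᵢ / Σ ṁᵢCp,ᵢ
      = 645450 / 10262 = 62.899 °C

T_out = 62.9 °C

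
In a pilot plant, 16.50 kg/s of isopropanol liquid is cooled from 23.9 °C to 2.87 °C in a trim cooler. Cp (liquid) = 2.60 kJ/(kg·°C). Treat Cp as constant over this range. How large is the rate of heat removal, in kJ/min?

Q_c = 54100 kJ/min

Q = ṁ·Cp·ΔT = 16.50 × 2.60 × (2.87 − 23.9) = -902.19 kJ/s
Cooling duty = 54131 kJ/min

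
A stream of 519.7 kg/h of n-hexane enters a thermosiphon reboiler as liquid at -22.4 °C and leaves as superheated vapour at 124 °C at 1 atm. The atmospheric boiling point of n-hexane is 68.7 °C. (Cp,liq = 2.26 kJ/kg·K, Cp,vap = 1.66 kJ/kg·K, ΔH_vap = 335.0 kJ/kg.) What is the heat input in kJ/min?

liquid -22.4→68.7 °C: 205.89 kJ/kg
vaporisation at 68.7 °C: 335 kJ/kg
vapour 68.7→124 °C: 91.798 kJ/kg
Δh = 205.89 + 335 + 91.798 = 632.68 kJ/kg
Q = ṁ·Δh = 519.7 kg/h × 632.68 kJ/kg = 328810 kJ/h
|Q| = 91.335 kW = 5480.1 kJ/min

Q = 5480 kJ/min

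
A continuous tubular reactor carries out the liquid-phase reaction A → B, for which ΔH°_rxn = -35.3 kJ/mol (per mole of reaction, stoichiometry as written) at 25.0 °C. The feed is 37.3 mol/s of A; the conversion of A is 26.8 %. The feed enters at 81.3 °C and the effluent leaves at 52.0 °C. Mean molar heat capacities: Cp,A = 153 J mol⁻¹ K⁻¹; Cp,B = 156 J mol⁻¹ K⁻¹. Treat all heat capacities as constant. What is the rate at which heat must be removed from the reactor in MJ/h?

Q_out = 1870 MJ/h

Extent of reaction ξ = 0.268 × 37.3 = 9.9964 mol/s
Reaction term: ξ·ΔH°_rxn = 9.9964 × -35.3 = -352.87 kJ/s
Sensible, feed 81.3→25 °C: -321.3 kJ/s
Outlet flows (mol/s): A 27.304, B 9.9964
Sensible, products 25→52.0 °C: 154.9 kJ/s
Q = ΔH = -519.28 kJ/s = -519.28 kW
Heat removed = 1869.4 MJ/h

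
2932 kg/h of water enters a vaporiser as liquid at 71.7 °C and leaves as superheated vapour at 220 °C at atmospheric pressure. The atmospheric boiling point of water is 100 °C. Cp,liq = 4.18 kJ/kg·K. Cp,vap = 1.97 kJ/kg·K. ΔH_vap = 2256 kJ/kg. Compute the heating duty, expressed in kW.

Q = 2130 kW

liquid 71.7→100 °C: 118.29 kJ/kg
vaporisation at 100 °C: 2256 kJ/kg
vapour 100→220 °C: 236.4 kJ/kg
Δh = 118.29 + 2256 + 236.4 = 2610.7 kJ/kg
Q = ṁ·Δh = 2932 kg/h × 2610.7 kJ/kg = 7.6546e+06 kJ/h
|Q| = 2126.3 kW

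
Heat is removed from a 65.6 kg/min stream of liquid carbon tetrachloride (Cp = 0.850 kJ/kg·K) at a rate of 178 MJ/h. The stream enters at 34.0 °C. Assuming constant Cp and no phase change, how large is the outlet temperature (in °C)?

Q = 178 MJ/h = 2966.7 kJ/min
ΔT = Q/(ṁ·Cp) = 2966.7/(65.6×0.850) = 53.204 K
T_out = 34.0 − 53.204 = -19.204 °C

T_out = -19.2 °C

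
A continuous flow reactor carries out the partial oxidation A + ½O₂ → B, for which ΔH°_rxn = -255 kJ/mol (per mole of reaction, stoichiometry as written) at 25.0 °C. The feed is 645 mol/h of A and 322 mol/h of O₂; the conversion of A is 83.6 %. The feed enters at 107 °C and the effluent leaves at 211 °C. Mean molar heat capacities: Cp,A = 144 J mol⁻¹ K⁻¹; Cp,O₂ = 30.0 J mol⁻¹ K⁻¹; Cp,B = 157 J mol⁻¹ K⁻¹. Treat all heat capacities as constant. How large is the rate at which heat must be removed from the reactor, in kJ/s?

Q_out = 35.3 kJ/s

Extent of reaction ξ = 0.836 × 645 = 539.22 mol/h
Reaction term: ξ·ΔH°_rxn = 539.22 × -255 = -137500 kJ/h
Sensible, feed 107→25 °C: -8408.3 kJ/h
Outlet flows (mol/h): A 105.78, O₂ 52.39, B 539.22
Sensible, products 25→211 °C: 18872 kJ/h
Q = ΔH = -127040 kJ/h = -35.288 kW
Heat removed = 35.288 kJ/s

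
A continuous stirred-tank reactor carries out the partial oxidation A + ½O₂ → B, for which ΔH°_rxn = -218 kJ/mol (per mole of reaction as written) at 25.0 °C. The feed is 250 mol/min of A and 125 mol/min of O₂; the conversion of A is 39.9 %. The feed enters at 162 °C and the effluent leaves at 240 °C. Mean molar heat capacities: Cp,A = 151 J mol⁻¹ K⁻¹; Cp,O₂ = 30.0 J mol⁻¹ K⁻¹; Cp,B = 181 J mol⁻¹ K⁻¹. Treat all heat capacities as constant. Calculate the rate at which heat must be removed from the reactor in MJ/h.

Q_out = 1090 MJ/h

Extent of reaction ξ = 0.399 × 250 = 99.75 mol/min
Reaction term: ξ·ΔH°_rxn = 99.75 × -218 = -21746 kJ/min
Sensible, feed 162→25 °C: -5685.5 kJ/min
Outlet flows (mol/min): A 150.25, O₂ 75.125, B 99.75
Sensible, products 25→240 °C: 9244.2 kJ/min
Q = ΔH = -18187 kJ/min = -303.11 kW
Heat removed = 1091.2 MJ/h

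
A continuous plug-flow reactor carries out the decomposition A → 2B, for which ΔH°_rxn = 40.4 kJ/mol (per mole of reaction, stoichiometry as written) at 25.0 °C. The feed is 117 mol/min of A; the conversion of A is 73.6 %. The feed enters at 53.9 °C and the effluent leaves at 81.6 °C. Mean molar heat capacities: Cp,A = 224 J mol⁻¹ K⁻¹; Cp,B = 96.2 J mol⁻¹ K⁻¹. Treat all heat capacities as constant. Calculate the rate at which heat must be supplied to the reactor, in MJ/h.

Q_in = 243 MJ/h

Extent of reaction ξ = 0.736 × 117 = 86.112 mol/min
Reaction term: ξ·ΔH°_rxn = 86.112 × 40.4 = 3478.9 kJ/min
Sensible, feed 53.9→25 °C: -757.41 kJ/min
Outlet flows (mol/min): A 30.888, B 172.22
Sensible, products 25→81.6 °C: 1329.4 kJ/min
Q = ΔH = 4050.9 kJ/min = 67.514 kW
Heat supplied = 243.05 MJ/h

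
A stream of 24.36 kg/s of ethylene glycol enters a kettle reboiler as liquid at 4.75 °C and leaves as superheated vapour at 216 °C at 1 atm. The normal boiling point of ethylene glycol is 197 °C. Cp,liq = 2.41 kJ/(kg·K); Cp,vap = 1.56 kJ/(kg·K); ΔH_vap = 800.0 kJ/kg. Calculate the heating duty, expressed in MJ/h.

liquid 4.75→197 °C: 463.32 kJ/kg
vaporisation at 197 °C: 800 kJ/kg
vapour 197→216 °C: 29.64 kJ/kg
Δh = 463.32 + 800 + 29.64 = 1293 kJ/kg
Q = ṁ·Δh = 24.36 kg/s × 1293 kJ/kg = 31497 kJ/s
|Q| = 31497 kW = 113390 MJ/h

Q = 113000 MJ/h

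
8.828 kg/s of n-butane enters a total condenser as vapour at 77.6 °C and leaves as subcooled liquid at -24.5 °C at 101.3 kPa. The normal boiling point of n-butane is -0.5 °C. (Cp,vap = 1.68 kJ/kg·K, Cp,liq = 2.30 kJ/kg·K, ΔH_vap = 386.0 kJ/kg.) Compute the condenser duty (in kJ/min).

Q_c = 303000 kJ/min

vapour 77.6→-0.5 °C: -131.21 kJ/kg
condensation at -0.5 °C: -386 kJ/kg
liquid -0.5→-24.5 °C: -55.2 kJ/kg
Δh = -131.21 + -386 + -55.2 = -572.41 kJ/kg
Q = ṁ·Δh = 8.828 kg/s × -572.41 kJ/kg = -5053.2 kJ/s
|Q| = 5053.2 kW = 303190 kJ/min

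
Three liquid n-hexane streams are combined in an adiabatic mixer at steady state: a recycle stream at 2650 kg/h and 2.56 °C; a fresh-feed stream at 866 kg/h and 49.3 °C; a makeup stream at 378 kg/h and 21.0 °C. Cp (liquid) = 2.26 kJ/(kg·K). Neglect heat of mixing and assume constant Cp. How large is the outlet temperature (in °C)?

T_out = 14.7 °C

Adiabatic, steady state ⇒ Σ ṁᵢCp,ᵢ(T_out − Tᵢ) = 0
T_out = Σ ṁᵢCp,ᵢTᵢ / Σ ṁᵢCp,ᵢ
      = 129760 / 8800.4 = 14.745 °C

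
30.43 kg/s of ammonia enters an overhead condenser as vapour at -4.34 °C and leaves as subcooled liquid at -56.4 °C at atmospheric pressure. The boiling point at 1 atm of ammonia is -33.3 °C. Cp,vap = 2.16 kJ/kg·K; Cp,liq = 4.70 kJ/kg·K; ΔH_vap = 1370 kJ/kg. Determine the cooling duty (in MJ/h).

vapour -4.34→-33.3 °C: -62.554 kJ/kg
condensation at -33.3 °C: -1370 kJ/kg
liquid -33.3→-56.4 °C: -108.57 kJ/kg
Δh = -62.554 + -1370 + -108.57 = -1541.1 kJ/kg
Q = ṁ·Δh = 30.43 kg/s × -1541.1 kJ/kg = -46896 kJ/s
|Q| = 46896 kW = 168830 MJ/h

Q_c = 169000 MJ/h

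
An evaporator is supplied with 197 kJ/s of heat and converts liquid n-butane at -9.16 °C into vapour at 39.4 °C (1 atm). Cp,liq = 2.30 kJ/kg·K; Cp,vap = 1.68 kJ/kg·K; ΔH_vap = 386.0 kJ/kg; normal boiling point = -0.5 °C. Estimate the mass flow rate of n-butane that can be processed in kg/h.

Δh = 2.30×(-0.5−-9.16) + 386.0 + 1.68×(39.4−-0.5) = 472.95 kJ/kg
Q = 197 kJ/s = 197 kJ/s = 709200 kJ/h
ṁ = Q/Δh = 709200 / 472.95 = 1499.5 kg/h

ṁ = 1500 kg/h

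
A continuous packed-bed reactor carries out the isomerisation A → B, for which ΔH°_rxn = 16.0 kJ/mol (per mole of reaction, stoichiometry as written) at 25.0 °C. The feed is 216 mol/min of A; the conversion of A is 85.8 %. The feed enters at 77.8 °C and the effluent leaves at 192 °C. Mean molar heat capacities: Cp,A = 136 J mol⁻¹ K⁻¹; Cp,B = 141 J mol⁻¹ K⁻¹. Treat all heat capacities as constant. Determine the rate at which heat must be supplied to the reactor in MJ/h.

Q_in = 388 MJ/h

Extent of reaction ξ = 0.858 × 216 = 185.33 mol/min
Reaction term: ξ·ΔH°_rxn = 185.33 × 16.0 = 2965.2 kJ/min
Sensible, feed 77.8→25 °C: -1551.1 kJ/min
Outlet flows (mol/min): A 30.672, B 185.33
Sensible, products 25→192 °C: 5060.5 kJ/min
Q = ΔH = 6474.7 kJ/min = 107.91 kW
Heat supplied = 388.48 MJ/h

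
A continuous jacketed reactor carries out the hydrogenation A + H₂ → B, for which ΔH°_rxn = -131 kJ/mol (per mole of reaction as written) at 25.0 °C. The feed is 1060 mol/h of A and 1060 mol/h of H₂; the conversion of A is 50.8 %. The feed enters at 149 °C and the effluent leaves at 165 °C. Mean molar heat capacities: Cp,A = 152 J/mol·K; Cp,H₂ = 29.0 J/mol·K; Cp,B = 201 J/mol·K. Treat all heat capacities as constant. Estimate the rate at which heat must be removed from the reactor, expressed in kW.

Extent of reaction ξ = 0.508 × 1060 = 538.48 mol/h
Reaction term: ξ·ΔH°_rxn = 538.48 × -131 = -70541 kJ/h
Sensible, feed 149→25 °C: -23791 kJ/h
Outlet flows (mol/h): A 521.52, H₂ 521.52, B 538.48
Sensible, products 25→165 °C: 28368 kJ/h
Q = ΔH = -65963 kJ/h = -18.323 kW
Heat removed = 18.323 kW

Q_out = 18.3 kW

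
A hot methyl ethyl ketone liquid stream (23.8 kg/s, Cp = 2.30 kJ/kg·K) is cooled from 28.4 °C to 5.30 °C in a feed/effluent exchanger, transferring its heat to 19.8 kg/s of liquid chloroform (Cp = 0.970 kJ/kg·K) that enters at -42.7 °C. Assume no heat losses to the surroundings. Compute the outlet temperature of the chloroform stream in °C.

T_c,out = 23.1 °C

Heat released by hot stream: Q = 23.8 × 2.30 × (28.4 − 5.30) = 1264.5 kJ/s
Energy balance on cold side (adiabatic exchanger): Q = ṁ_c·Cp_c·(T_c,out − T_c,in)
T_c,out = -42.7 + 1264.5/(19.8 × 0.970) = 23.138 °C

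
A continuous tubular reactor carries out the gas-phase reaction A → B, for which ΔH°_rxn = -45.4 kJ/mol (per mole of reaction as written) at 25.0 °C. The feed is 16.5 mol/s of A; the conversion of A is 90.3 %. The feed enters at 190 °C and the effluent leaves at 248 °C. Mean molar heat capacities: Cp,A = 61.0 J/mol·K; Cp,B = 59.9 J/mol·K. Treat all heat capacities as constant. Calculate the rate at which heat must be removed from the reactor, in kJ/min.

Q_out = 37300 kJ/min

Extent of reaction ξ = 0.903 × 16.5 = 14.899 mol/s
Reaction term: ξ·ΔH°_rxn = 14.899 × -45.4 = -676.44 kJ/s
Sensible, feed 190→25 °C: -166.07 kJ/s
Outlet flows (mol/s): A 1.6005, B 14.899
Sensible, products 25→248 °C: 220.79 kJ/s
Q = ΔH = -621.72 kJ/s = -621.72 kW
Heat removed = 37303 kJ/min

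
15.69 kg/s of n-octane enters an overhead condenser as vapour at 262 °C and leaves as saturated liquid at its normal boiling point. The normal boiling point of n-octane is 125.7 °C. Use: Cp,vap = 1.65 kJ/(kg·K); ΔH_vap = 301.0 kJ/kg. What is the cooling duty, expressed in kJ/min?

vapour 262→125.7 °C: -224.9 kJ/kg
condensation at 125.7 °C: -301 kJ/kg
Δh = -224.9 + -301 = -525.89 kJ/kg
Q = ṁ·Δh = 15.69 kg/s × -525.89 kJ/kg = -8251.3 kJ/s
|Q| = 8251.3 kW = 495080 kJ/min

Q_c = 495000 kJ/min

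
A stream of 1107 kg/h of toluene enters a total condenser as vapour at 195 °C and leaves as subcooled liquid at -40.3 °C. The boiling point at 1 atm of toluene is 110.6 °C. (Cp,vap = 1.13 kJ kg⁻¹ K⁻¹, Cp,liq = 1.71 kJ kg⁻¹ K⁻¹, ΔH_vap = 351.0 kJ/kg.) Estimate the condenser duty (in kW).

vapour 195→110.6 °C: -95.372 kJ/kg
condensation at 110.6 °C: -351 kJ/kg
liquid 110.6→-40.3 °C: -258.04 kJ/kg
Δh = -95.372 + -351 + -258.04 = -704.41 kJ/kg
Q = ṁ·Δh = 1107 kg/h × -704.41 kJ/kg = -779780 kJ/h
|Q| = 216.61 kW

Q_c = 217 kW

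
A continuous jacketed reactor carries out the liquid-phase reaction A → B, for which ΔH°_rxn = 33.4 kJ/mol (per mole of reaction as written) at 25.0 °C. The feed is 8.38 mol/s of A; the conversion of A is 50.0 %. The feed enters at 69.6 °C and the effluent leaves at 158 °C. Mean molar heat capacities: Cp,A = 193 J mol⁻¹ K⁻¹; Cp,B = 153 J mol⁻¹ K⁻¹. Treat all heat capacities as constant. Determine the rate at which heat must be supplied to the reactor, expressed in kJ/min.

Q_in = 15600 kJ/min

Extent of reaction ξ = 0.500 × 8.38 = 4.19 mol/s
Reaction term: ξ·ΔH°_rxn = 4.19 × 33.4 = 139.95 kJ/s
Sensible, feed 69.6→25 °C: -72.133 kJ/s
Outlet flows (mol/s): A 4.19, B 4.19
Sensible, products 25→158 °C: 192.82 kJ/s
Q = ΔH = 260.63 kJ/s = 260.63 kW
Heat supplied = 15638 kJ/min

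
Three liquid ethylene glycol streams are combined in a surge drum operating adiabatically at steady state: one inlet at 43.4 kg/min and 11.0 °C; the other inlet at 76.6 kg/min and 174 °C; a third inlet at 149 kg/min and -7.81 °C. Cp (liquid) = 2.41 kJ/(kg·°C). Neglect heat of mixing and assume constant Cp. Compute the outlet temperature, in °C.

Energy balance with Q = 0: Σ ṁᵢCp,ᵢ(T_out − Tᵢ) = 0
T_out = Σ ṁᵢCp,ᵢTᵢ / Σ ṁᵢCp,ᵢ
      = 30467 / 648.29 = 46.997 °C

T_out = 47.0 °C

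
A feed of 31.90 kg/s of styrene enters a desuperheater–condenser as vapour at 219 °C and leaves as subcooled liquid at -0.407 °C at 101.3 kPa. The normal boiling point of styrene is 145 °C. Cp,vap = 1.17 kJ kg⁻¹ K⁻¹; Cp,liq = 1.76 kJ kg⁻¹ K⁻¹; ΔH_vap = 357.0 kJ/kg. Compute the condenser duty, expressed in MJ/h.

vapour 219→145 °C: -86.58 kJ/kg
condensation at 145 °C: -357 kJ/kg
liquid 145→-0.407 °C: -255.92 kJ/kg
Δh = -86.58 + -357 + -255.92 = -699.5 kJ/kg
Q = ṁ·Δh = 31.90 kg/s × -699.5 kJ/kg = -22314 kJ/s
|Q| = 22314 kW = 80330 MJ/h

Q_c = 80300 MJ/h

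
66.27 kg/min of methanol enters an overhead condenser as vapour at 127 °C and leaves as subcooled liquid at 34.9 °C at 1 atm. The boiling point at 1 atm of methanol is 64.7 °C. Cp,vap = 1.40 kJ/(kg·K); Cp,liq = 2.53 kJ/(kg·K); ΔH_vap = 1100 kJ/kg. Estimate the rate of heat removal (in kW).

vapour 127→64.7 °C: -87.22 kJ/kg
condensation at 64.7 °C: -1100 kJ/kg
liquid 64.7→34.9 °C: -75.394 kJ/kg
Δh = -87.22 + -1100 + -75.394 = -1262.6 kJ/kg
Q = ṁ·Δh = 66.27 kg/min × -1262.6 kJ/kg = -83673 kJ/min
|Q| = 1394.6 kW

Q_c = 1390 kW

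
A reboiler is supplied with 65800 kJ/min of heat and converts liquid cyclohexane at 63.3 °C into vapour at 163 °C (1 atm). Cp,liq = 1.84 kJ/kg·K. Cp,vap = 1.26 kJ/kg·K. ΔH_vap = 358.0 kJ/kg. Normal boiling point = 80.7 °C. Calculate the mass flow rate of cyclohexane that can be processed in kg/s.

Δh = 1.84×(80.7−63.3) + 358.0 + 1.26×(163−80.7) = 493.71 kJ/kg
Q = 65800 kJ/min = 1096.7 kJ/s = 1096.7 kJ/s
ṁ = Q/Δh = 1096.7 / 493.71 = 2.2213 kg/s

ṁ = 2.22 kg/s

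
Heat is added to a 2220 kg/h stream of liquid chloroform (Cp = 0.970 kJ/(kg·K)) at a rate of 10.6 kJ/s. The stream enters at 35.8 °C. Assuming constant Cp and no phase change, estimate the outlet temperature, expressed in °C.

T_out = 53.5 °C

Q = 10.6 kJ/s = 38160 kJ/h
ΔT = Q/(ṁ·Cp) = 38160/(2220×0.970) = 17.721 K
T_out = 35.8 + 17.721 = 53.521 °C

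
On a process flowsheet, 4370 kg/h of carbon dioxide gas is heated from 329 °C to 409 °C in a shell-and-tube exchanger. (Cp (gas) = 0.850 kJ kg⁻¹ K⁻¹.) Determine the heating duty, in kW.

Q = 82.5 kW

Q = ṁ·Cp·ΔT = 4370 × 0.850 × (409 − 329) = 297160 kJ/h
Converting: 297160 / 3600 s = 82.544 kW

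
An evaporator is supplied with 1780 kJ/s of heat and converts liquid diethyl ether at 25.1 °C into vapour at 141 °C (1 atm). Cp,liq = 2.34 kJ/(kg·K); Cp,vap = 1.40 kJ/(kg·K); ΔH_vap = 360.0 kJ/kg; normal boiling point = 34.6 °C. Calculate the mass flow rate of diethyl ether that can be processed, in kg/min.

ṁ = 201 kg/min

Δh = 2.34×(34.6−25.1) + 360.0 + 1.40×(141−34.6) = 531.19 kJ/kg
Q = 1780 kJ/s = 1780 kJ/s = 106800 kJ/min
ṁ = Q/Δh = 106800 / 531.19 = 201.06 kg/min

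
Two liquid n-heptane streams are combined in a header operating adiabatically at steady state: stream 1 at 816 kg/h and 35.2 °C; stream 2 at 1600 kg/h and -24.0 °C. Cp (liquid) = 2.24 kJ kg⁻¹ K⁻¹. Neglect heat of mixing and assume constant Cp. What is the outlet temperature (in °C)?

No heat crosses the boundary, so H_out = H_in.
Σ ṁᵢCp,ᵢTᵢ = 816×2.24×35.2 + 1600×2.24×-24.0 = -21676
Σ ṁᵢCp,ᵢ = 816×2.24 + 1600×2.24 = 5411.8
T_out = -21676 / 5411.8 = -4.0053 °C

T_out = -4.01 °C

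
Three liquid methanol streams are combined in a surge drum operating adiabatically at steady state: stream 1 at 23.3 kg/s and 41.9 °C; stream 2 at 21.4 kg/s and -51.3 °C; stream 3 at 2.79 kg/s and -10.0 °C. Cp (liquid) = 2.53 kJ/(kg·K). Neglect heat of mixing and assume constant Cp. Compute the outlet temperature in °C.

T_out = -3.15 °C

Adiabatic, steady state ⇒ Σ ṁᵢCp,ᵢ(T_out − Tᵢ) = 0
Σ ṁᵢCp,ᵢTᵢ = 23.3×2.53×41.9 + 21.4×2.53×-51.3 + 2.79×2.53×-10.0 = -378.11
Σ ṁᵢCp,ᵢ = 23.3×2.53 + 21.4×2.53 + 2.79×2.53 = 120.15
T_out = -378.11 / 120.15 = -3.147 °C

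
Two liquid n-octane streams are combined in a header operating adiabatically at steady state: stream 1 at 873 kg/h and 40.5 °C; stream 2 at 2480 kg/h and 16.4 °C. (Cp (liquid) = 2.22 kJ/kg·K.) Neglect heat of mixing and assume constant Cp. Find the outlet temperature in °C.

T_out = 22.7 °C

Adiabatic, steady state ⇒ Σ ṁᵢCp,ᵢ(T_out − Tᵢ) = 0
Σ ṁᵢCp,ᵢTᵢ = 873×2.22×40.5 + 2480×2.22×16.4 = 168780
Σ ṁᵢCp,ᵢ = 873×2.22 + 2480×2.22 = 7443.7
T_out = 168780 / 7443.7 = 22.675 °C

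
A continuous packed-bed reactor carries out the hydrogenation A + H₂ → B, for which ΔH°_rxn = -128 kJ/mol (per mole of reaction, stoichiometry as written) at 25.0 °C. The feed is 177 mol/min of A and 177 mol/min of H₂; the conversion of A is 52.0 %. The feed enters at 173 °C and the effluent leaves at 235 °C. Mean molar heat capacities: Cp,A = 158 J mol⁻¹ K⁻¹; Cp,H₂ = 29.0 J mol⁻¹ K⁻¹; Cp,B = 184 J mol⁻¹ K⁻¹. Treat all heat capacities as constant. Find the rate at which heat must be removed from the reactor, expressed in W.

Q_out = 163000 W

Extent of reaction ξ = 0.520 × 177 = 92.04 mol/min
Reaction term: ξ·ΔH°_rxn = 92.04 × -128 = -11781 kJ/min
Sensible, feed 173→25 °C: -4898.7 kJ/min
Outlet flows (mol/min): A 84.96, H₂ 84.96, B 92.04
Sensible, products 25→235 °C: 6892.8 kJ/min
Q = ΔH = -9787 kJ/min = -163.12 kW
Heat removed = 163120 W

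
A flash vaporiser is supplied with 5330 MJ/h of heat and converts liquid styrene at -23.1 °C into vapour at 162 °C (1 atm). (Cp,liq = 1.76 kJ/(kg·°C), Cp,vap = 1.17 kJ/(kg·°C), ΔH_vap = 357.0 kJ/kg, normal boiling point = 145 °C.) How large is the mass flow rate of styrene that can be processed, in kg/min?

ṁ = 132 kg/min

Δh = 1.76×(145−-23.1) + 357.0 + 1.17×(162−145) = 672.75 kJ/kg
Q = 5330 MJ/h = 1480.6 kJ/s = 88833 kJ/min
ṁ = Q/Δh = 88833 / 672.75 = 132.05 kg/min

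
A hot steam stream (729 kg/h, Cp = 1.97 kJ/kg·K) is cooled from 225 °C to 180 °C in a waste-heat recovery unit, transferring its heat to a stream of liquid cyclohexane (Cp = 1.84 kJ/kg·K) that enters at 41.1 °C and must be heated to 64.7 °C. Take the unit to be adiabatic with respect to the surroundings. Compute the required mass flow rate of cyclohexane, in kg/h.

Heat released by hot stream: Q = 729 × 1.97 × (225 − 180) = 64626 kJ/h
Energy balance on cold side (adiabatic exchanger): Q = ṁ_c·Cp_c·(T_c,out − T_c,in)
ṁ_c = 64626 / [1.84 × (64.7 − 41.1)] = 1488.3 kg/h

ṁ_c = 1490 kg/h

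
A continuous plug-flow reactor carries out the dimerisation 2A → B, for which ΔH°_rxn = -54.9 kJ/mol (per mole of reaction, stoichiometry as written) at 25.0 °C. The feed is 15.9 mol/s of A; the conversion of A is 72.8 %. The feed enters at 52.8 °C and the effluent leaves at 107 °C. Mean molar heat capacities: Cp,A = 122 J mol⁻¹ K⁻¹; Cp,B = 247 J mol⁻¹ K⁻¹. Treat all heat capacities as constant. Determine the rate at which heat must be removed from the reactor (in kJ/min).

Q_out = 12700 kJ/min

Extent of reaction ξ = 0.728 × 15.9 / 2 = 5.7876 mol/s
Reaction term: ξ·ΔH°_rxn = 5.7876 × -54.9 = -317.74 kJ/s
Sensible, feed 52.8→25 °C: -53.926 kJ/s
Outlet flows (mol/s): A 4.3248, B 5.7876
Sensible, products 25→107 °C: 160.49 kJ/s
Q = ΔH = -211.18 kJ/s = -211.18 kW
Heat removed = 12671 kJ/min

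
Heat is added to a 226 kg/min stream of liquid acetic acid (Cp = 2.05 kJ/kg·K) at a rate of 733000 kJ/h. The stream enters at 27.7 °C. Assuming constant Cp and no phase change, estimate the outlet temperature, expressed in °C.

T_out = 54.1 °C

Q = 733000 kJ/h = 12217 kJ/min
ΔT = Q/(ṁ·Cp) = 12217/(226×2.05) = 26.369 K
T_out = 27.7 + 26.369 = 54.069 °C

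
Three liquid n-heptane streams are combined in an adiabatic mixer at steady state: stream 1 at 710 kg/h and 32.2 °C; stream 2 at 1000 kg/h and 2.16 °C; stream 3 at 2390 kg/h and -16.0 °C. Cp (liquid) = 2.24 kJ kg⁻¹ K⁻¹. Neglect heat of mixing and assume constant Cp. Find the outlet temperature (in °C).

Energy balance with Q = 0: Σ ṁᵢCp,ᵢ(T_out − Tᵢ) = 0
T_out = Σ ṁᵢCp,ᵢTᵢ / Σ ṁᵢCp,ᵢ
      = -29608 / 9184 = -3.2239 °C

T_out = -3.22 °C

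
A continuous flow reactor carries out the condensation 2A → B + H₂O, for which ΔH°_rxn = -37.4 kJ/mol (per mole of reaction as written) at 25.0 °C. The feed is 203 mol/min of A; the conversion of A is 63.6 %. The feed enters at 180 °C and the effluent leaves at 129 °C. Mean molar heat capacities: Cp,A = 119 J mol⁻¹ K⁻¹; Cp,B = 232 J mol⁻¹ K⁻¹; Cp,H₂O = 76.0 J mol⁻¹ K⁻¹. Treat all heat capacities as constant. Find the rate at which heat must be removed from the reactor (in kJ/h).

Extent of reaction ξ = 0.636 × 203 / 2 = 64.554 mol/min
Reaction term: ξ·ΔH°_rxn = 64.554 × -37.4 = -2414.3 kJ/min
Sensible, feed 180→25 °C: -3744.3 kJ/min
Outlet flows (mol/min): A 73.892, B 64.554, H₂O 64.554
Sensible, products 25→129 °C: 2982.3 kJ/min
Q = ΔH = -3176.4 kJ/min = -52.94 kW
Heat removed = 190580 kJ/h

Q_out = 191000 kJ/h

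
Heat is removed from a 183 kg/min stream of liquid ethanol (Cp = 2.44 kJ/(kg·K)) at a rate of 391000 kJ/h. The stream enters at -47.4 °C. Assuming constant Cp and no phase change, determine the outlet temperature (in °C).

T_out = -62.0 °C

Q = 391000 kJ/h = 6516.7 kJ/min
ΔT = Q/(ṁ·Cp) = 6516.7/(183×2.44) = 14.594 K
T_out = -47.4 − 14.594 = -61.994 °C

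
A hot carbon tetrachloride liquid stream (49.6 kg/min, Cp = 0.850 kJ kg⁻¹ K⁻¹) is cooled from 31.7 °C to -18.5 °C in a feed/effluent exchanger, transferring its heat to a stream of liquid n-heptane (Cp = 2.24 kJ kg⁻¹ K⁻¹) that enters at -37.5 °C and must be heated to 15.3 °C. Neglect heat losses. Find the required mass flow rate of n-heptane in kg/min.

Heat released by hot stream: Q = 49.6 × 0.850 × (31.7 − -18.5) = 2116.4 kJ/min
Energy balance on cold side (adiabatic exchanger): Q = ṁ_c·Cp_c·(T_c,out − T_c,in)
ṁ_c = 2116.4 / [2.24 × (15.3 − -37.5)] = 17.895 kg/min

ṁ_c = 17.9 kg/min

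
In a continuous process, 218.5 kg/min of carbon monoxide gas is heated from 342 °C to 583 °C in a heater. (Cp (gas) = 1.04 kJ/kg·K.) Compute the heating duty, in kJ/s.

Q = 913 kJ/s

Q = ṁ·Cp·ΔT = 218.5 × 1.04 × (583 − 342) = 54765 kJ/min
Converting: 54765 / 60 s = 912.75 kW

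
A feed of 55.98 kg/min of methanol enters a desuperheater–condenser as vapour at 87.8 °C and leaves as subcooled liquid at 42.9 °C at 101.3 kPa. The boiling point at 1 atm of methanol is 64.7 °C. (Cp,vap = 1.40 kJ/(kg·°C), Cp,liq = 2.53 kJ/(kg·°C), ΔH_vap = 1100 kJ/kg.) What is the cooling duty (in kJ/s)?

Q_c = 1110 kJ/s

vapour 87.8→64.7 °C: -32.34 kJ/kg
condensation at 64.7 °C: -1100 kJ/kg
liquid 64.7→42.9 °C: -55.154 kJ/kg
Δh = -32.34 + -1100 + -55.154 = -1187.5 kJ/kg
Q = ṁ·Δh = 55.98 kg/min × -1187.5 kJ/kg = -66476 kJ/min
|Q| = 1107.9 kW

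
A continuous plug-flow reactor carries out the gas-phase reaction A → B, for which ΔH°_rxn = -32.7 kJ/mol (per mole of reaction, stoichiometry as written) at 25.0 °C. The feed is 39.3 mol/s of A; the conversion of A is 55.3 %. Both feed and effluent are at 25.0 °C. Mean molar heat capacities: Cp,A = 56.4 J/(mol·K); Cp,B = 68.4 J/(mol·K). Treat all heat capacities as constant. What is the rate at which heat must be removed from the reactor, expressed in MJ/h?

Q_out = 2560 MJ/h

Extent of reaction ξ = 0.553 × 39.3 = 21.733 mol/s
Reaction term: ξ·ΔH°_rxn = 21.733 × -32.7 = -710.67 kJ/s
Q = ΔH = -710.67 kJ/s = -710.67 kW
Heat removed = 2558.4 MJ/h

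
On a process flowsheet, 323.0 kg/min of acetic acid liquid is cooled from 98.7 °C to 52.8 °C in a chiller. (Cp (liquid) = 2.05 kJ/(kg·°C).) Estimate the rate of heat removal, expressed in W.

Q_c = 507000 W

Q = ṁ·Cp·ΔT = 323.0 × 2.05 × (52.8 − 98.7) = -30393 kJ/min
Converting: 30393 / 60 s = 506.54 kW
Cooling duty = 506540 W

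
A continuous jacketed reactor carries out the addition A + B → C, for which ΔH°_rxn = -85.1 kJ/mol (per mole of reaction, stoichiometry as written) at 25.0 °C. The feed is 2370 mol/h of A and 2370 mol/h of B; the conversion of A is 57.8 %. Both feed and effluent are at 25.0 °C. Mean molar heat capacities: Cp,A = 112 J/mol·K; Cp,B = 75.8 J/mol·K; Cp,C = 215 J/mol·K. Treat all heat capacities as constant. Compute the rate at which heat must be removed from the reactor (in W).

Extent of reaction ξ = 0.578 × 2370 = 1369.9 mol/h
Reaction term: ξ·ΔH°_rxn = 1369.9 × -85.1 = -116580 kJ/h
Q = ΔH = -116580 kJ/h = -32.382 kW
Heat removed = 32382 W

Q_out = 32400 W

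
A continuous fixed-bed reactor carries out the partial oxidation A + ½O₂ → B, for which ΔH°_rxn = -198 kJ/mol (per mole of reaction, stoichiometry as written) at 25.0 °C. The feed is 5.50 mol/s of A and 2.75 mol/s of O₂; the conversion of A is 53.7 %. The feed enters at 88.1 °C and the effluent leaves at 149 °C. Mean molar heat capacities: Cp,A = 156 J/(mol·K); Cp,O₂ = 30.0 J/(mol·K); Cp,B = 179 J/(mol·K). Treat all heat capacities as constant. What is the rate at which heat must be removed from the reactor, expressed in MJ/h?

Extent of reaction ξ = 0.537 × 5.50 = 2.9535 mol/s
Reaction term: ξ·ΔH°_rxn = 2.9535 × -198 = -584.79 kJ/s
Sensible, feed 88.1→25 °C: -59.346 kJ/s
Outlet flows (mol/s): A 2.5465, O₂ 1.2732, B 2.9535
Sensible, products 25→149 °C: 119.55 kJ/s
Q = ΔH = -524.59 kJ/s = -524.59 kW
Heat removed = 1888.5 MJ/h

Q_out = 1890 MJ/h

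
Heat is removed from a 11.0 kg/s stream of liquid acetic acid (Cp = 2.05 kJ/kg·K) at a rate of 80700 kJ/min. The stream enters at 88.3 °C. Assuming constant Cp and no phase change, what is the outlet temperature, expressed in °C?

T_out = 28.7 °C

Q = 80700 kJ/min = 1345 kJ/s
ΔT = Q/(ṁ·Cp) = 1345/(11.0×2.05) = 59.645 K
T_out = 88.3 − 59.645 = 28.655 °C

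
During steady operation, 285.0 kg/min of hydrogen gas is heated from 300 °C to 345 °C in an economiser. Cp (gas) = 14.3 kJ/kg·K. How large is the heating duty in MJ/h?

Q = 11000 MJ/h

Q = ṁ·Cp·ΔT = 285.0 × 14.3 × (345 − 300) = 183400 kJ/min
Converting: 183400 / 60 s = 3056.6 kW
Heating duty = 11004 MJ/h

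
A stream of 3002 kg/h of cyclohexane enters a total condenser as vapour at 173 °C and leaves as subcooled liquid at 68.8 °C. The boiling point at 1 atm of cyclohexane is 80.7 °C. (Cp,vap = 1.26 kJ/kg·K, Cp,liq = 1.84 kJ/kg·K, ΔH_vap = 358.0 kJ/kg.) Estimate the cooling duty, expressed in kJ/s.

Q_c = 414 kJ/s

vapour 173→80.7 °C: -116.3 kJ/kg
condensation at 80.7 °C: -358 kJ/kg
liquid 80.7→68.8 °C: -21.896 kJ/kg
Δh = -116.3 + -358 + -21.896 = -496.19 kJ/kg
Q = ṁ·Δh = 3002 kg/h × -496.19 kJ/kg = -1.4896e+06 kJ/h
|Q| = 413.77 kW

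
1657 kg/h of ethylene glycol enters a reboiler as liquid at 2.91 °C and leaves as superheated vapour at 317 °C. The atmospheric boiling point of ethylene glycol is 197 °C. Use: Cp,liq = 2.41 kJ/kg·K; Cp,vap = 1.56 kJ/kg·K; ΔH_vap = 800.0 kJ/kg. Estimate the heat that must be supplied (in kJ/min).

liquid 2.91→197 °C: 467.76 kJ/kg
vaporisation at 197 °C: 800 kJ/kg
vapour 197→317 °C: 187.2 kJ/kg
Δh = 467.76 + 800 + 187.2 = 1455 kJ/kg
Q = ṁ·Δh = 1657 kg/h × 1455 kJ/kg = 2.4109e+06 kJ/h
|Q| = 669.68 kW = 40181 kJ/min

Q = 40200 kJ/min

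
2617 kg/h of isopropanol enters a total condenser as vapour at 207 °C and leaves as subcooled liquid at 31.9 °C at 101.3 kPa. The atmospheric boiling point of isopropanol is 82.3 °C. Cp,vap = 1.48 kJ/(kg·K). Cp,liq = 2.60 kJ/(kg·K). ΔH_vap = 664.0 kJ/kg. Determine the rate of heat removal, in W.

Q_c = 712000 W

vapour 207→82.3 °C: -184.56 kJ/kg
condensation at 82.3 °C: -664 kJ/kg
liquid 82.3→31.9 °C: -131.04 kJ/kg
Δh = -184.56 + -664 + -131.04 = -979.6 kJ/kg
Q = ṁ·Δh = 2617 kg/h × -979.6 kJ/kg = -2.5636e+06 kJ/h
|Q| = 712.11 kW = 712110 W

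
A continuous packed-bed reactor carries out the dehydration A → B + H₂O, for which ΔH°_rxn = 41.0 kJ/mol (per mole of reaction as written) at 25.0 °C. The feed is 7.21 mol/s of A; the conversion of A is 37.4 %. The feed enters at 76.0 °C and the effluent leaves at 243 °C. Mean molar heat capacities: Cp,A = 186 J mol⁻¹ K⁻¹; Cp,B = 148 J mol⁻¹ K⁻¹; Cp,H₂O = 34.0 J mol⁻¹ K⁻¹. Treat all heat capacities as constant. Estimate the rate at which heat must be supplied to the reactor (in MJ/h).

Q_in = 1200 MJ/h

Extent of reaction ξ = 0.374 × 7.21 = 2.6965 mol/s
Reaction term: ξ·ΔH°_rxn = 2.6965 × 41.0 = 110.56 kJ/s
Sensible, feed 76.0→25 °C: -68.394 kJ/s
Outlet flows (mol/s): A 4.5135, B 2.6965, H₂O 2.6965
Sensible, products 25→243 °C: 290 kJ/s
Q = ΔH = 332.16 kJ/s = 332.16 kW
Heat supplied = 1195.8 MJ/h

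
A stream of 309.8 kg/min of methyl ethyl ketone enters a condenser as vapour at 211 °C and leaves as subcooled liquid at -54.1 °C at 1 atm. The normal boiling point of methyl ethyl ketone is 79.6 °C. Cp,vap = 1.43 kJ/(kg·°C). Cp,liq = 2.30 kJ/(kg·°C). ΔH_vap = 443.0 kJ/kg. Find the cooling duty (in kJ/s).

Q_c = 4850 kJ/s

vapour 211→79.6 °C: -187.9 kJ/kg
condensation at 79.6 °C: -443 kJ/kg
liquid 79.6→-54.1 °C: -307.51 kJ/kg
Δh = -187.9 + -443 + -307.51 = -938.41 kJ/kg
Q = ṁ·Δh = 309.8 kg/min × -938.41 kJ/kg = -290720 kJ/min
|Q| = 4845.3 kW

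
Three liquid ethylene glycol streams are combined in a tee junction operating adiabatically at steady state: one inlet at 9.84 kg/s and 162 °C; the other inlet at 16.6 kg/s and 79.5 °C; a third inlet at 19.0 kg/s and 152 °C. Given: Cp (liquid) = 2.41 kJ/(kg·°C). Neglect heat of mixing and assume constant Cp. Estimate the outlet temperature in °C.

T_out = 128 °C

Energy balance with Q = 0: Σ ṁᵢCp,ᵢ(T_out − Tᵢ) = 0
T_out = Σ ṁᵢCp,ᵢTᵢ / Σ ṁᵢCp,ᵢ
      = 13982 / 109.51 = 127.68 °C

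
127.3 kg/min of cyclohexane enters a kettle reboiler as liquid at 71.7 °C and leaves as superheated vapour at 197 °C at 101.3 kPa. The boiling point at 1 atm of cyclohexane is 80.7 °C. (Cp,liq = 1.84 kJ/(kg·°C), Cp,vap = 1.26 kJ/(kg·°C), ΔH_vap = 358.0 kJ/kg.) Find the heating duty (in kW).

Q = 1110 kW

liquid 71.7→80.7 °C: 16.56 kJ/kg
vaporisation at 80.7 °C: 358 kJ/kg
vapour 80.7→197 °C: 146.54 kJ/kg
Δh = 16.56 + 358 + 146.54 = 521.1 kJ/kg
Q = ṁ·Δh = 127.3 kg/min × 521.1 kJ/kg = 66336 kJ/min
|Q| = 1105.6 kW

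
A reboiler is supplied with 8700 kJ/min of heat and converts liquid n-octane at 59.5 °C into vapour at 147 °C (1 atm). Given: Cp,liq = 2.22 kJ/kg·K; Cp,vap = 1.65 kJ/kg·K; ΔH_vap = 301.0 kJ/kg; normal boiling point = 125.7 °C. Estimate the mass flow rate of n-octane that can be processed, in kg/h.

ṁ = 1080 kg/h

Δh = 2.22×(125.7−59.5) + 301.0 + 1.65×(147−125.7) = 483.11 kJ/kg
Q = 8700 kJ/min = 145 kJ/s = 522000 kJ/h
ṁ = Q/Δh = 522000 / 483.11 = 1080.5 kg/h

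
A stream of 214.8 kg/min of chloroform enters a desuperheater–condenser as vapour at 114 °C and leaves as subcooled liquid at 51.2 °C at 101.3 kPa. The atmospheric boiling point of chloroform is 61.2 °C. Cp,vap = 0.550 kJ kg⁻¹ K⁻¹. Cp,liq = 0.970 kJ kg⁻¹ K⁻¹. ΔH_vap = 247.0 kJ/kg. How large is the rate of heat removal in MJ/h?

Q_c = 3680 MJ/h

vapour 114→61.2 °C: -29.04 kJ/kg
condensation at 61.2 °C: -247 kJ/kg
liquid 61.2→51.2 °C: -9.7 kJ/kg
Δh = -29.04 + -247 + -9.7 = -285.74 kJ/kg
Q = ṁ·Δh = 214.8 kg/min × -285.74 kJ/kg = -61377 kJ/min
|Q| = 1022.9 kW = 3682.6 MJ/h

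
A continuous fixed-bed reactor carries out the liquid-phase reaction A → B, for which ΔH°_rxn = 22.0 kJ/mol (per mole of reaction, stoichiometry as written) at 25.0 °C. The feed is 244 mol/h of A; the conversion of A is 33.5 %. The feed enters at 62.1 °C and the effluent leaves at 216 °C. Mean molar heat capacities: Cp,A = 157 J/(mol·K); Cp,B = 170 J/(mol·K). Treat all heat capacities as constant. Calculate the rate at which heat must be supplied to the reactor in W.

Q_in = 2190 W

Extent of reaction ξ = 0.335 × 244 = 81.74 mol/h
Reaction term: ξ·ΔH°_rxn = 81.74 × 22.0 = 1798.3 kJ/h
Sensible, feed 62.1→25 °C: -1421.2 kJ/h
Outlet flows (mol/h): A 162.26, B 81.74
Sensible, products 25→216 °C: 7519.8 kJ/h
Q = ΔH = 7896.8 kJ/h = 2.1936 kW
Heat supplied = 2193.6 W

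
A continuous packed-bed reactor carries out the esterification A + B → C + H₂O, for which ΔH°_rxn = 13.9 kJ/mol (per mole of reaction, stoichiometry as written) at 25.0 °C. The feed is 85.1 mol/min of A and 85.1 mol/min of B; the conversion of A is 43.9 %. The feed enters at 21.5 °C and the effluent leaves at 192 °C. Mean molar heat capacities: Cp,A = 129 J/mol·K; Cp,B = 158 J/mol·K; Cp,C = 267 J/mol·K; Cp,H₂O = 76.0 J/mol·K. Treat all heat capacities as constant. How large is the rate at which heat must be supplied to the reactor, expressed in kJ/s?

Q_in = 83.9 kJ/s

Extent of reaction ξ = 0.439 × 85.1 = 37.359 mol/min
Reaction term: ξ·ΔH°_rxn = 37.359 × 13.9 = 519.29 kJ/min
Sensible, feed 21.5→25 °C: 85.483 kJ/min
Outlet flows (mol/min): A 47.741, B 47.741, C 37.359, H₂O 37.359
Sensible, products 25→192 °C: 4428.1 kJ/min
Q = ΔH = 5032.9 kJ/min = 83.882 kW
Heat supplied = 83.882 kJ/s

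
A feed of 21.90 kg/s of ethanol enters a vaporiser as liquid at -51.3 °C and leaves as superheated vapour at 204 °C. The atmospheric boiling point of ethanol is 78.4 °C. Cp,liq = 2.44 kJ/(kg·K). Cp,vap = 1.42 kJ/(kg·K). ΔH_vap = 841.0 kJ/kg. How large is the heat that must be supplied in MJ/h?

liquid -51.3→78.4 °C: 316.47 kJ/kg
vaporisation at 78.4 °C: 841 kJ/kg
vapour 78.4→204 °C: 178.35 kJ/kg
Δh = 316.47 + 841 + 178.35 = 1335.8 kJ/kg
Q = ṁ·Δh = 21.90 kg/s × 1335.8 kJ/kg = 29254 kJ/s
|Q| = 29254 kW = 105320 MJ/h

Q = 105000 MJ/h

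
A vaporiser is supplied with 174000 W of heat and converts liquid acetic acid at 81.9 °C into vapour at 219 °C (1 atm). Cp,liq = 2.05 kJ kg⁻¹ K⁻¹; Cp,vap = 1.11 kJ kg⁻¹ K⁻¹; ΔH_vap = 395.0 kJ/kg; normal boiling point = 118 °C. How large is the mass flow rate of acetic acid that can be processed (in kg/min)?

Δh = 2.05×(118−81.9) + 395.0 + 1.11×(219−118) = 581.12 kJ/kg
Q = 174000 W = 174 kJ/s = 10440 kJ/min
ṁ = Q/Δh = 10440 / 581.12 = 17.965 kg/min

ṁ = 18.0 kg/min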